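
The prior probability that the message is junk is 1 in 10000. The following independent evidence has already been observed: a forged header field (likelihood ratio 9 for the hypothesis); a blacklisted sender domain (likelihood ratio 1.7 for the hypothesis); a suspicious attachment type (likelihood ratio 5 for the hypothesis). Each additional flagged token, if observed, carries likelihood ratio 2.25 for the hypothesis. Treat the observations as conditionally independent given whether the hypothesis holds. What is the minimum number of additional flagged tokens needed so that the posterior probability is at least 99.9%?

Prior odds = 0.0001/0.9999 = 1/9999.
Combined Bayes factor of the evidence already in hand = 9 × 1.7 × 5 = 76.5.
Odds after that evidence = (1/9999) × 76.5 = 17/2222.
Target odds = 0.999/0.001 = 999.
Need 2.25ⁿ ≥ 999 ÷ (17/2222) = 2219778/17.
2.25¹⁴ ≈85222.7 falls short of 2219778/17 but 2.25¹⁵ ≈191751 reaches it, so n = 15.

15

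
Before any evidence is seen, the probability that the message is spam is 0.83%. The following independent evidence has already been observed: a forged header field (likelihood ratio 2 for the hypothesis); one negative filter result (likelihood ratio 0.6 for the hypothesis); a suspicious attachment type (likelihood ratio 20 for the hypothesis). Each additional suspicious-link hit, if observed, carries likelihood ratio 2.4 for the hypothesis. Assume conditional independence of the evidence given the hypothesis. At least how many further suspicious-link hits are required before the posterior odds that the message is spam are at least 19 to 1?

6

Prior odds = 0.0083/0.9917 = 83/9917.
Combined Bayes factor of the evidence already in hand = 2 × 0.6 × 20 = 24.
Odds after that evidence = (83/9917) × 24 = 1992/9917.
Target odds = 19.
Need 2.4ⁿ ≥ 19 ÷ (1992/9917) = 188423/1992.
2.4⁵ = 79.62624 falls short of 188423/1992 but 2.4⁶ = 2985984/15625 reaches it, so n = 6.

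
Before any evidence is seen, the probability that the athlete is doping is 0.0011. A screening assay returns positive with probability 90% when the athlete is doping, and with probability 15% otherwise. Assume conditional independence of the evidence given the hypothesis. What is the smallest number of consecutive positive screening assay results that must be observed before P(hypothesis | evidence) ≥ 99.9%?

8

Prior odds: 0.0011 ÷ 0.9989 = 11/9989.
Likelihood ratio of a positive result = 0.9/0.15 = 6.
Target posterior odds = 0.999/0.001 = 999.
Need (11/9989) × 6ⁿ ≥ 999, i.e. 6ⁿ ≥ 9979011/11.
6⁷ = 279936 falls short of 9979011/11 but 6⁸ = 1679616 reaches it, so n = 8.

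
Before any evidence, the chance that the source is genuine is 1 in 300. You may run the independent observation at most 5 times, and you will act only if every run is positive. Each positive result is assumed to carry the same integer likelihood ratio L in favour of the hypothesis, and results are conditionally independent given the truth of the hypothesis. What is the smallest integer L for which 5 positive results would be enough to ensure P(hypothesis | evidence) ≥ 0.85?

Prior odds = (1/300)/(299/300) = 1/299.
Target odds = 0.85/0.15 = 17/3.
Need L⁵ ≥ 17/3 ÷ (1/299) = 5083/3.
4⁵ = 1024 < 5083/3 ≤ 3125 = 5⁵, so L = 5.

5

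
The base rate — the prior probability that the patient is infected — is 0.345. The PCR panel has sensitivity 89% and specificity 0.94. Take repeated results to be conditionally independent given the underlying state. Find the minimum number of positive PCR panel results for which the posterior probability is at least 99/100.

2

Prior odds = 0.345/0.655 = 69/131.
False-positive rate = 1 − 0.94 = 0.06; likelihood ratio of a positive = 0.89/0.06 = 89/6.
Target posterior odds = 0.99/0.01 = 99.
Require (89/6)ⁿ ≥ 99 ÷ (69/131) = 4323/23.
(89/6)¹ = 89/6 falls short of 4323/23 but (89/6)² = 7921/36 reaches it, so n = 2.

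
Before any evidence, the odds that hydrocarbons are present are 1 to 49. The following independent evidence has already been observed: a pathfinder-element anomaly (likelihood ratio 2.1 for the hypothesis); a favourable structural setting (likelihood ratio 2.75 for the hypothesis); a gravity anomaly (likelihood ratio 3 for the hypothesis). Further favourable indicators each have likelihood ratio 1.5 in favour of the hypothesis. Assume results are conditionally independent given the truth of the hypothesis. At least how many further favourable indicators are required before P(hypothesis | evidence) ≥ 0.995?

16

Prior odds = 1/49.
Combined Bayes factor of the evidence already in hand = 2.1 × 2.75 × 3 = 17.325.
Odds after that evidence = (1/49) × 17.325 = 99/280.
Target odds = 0.995/0.005 = 199.
Need 1.5ⁿ ≥ 199 ÷ (99/280) = 55720/99.
1.5¹⁵ = 14348907/32768 falls short of 55720/99 but 1.5¹⁶ = 43046721/65536 reaches it, so n = 16.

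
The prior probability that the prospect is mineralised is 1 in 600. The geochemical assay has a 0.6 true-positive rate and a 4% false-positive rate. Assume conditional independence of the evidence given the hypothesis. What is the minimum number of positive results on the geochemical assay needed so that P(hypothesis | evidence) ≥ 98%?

Prior odds: (1/600) ÷ (599/600) = 1/599.
Likelihood ratio of a positive result = 0.6/0.04 = 15.
Target odds: 0.98 ÷ 0.02 = 49.
Require 15ⁿ ≥ 49 ÷ (1/599) = 29351.
15³ = 3375 falls short of 29351 but 15⁴ = 50625 reaches it, so n = 4.

4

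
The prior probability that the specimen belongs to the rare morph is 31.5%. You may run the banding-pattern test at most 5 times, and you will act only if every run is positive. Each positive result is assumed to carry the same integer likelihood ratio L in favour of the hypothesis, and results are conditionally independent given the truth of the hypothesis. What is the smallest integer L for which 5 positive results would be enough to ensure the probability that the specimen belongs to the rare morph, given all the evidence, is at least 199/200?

Prior odds = 0.315/0.685 = 63/137.
Target odds = 0.995/0.005 = 199.
Need L⁵ ≥ 199 ÷ (63/137) = 27263/63.
3⁵ = 243 < 27263/63 ≤ 1024 = 4⁵, so L = 4.

4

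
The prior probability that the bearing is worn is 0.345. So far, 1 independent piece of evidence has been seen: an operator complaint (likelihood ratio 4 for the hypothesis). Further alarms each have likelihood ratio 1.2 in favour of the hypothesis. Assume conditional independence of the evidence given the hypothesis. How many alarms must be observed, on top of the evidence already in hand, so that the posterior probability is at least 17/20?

Prior odds = 0.345/0.655 = 69/131.
Bayes factor of the evidence already in hand = 4.
Odds after that evidence = (69/131) × 4 = 276/131.
Target odds = 0.85/0.15 = 17/3.
Need 1.2ⁿ ≥ 17/3 ÷ (276/131) = 2227/828.
1.2⁵ = 2.48832 falls short of 2227/828 but 1.2⁶ = 46656/15625 reaches it, so n = 6.

6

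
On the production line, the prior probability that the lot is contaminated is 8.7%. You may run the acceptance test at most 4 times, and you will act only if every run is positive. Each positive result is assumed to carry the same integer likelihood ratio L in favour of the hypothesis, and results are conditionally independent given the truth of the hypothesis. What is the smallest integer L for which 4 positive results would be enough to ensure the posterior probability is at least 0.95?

Prior odds = 0.087/0.913 = 87/913.
Target odds = 0.95/0.05 = 19.
Need L⁴ ≥ 19 ÷ (87/913) = 17347/87.
3⁴ = 81 < 17347/87 ≤ 256 = 4⁴, so L = 4.

4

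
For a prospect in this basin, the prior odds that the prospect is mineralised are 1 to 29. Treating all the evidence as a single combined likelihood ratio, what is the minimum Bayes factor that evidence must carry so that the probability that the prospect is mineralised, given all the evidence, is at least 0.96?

Prior odds = 1/29.
Target odds = 0.96/0.04 = 24.
Required Bayes factor = 24 ÷ (1/29) = 696.

696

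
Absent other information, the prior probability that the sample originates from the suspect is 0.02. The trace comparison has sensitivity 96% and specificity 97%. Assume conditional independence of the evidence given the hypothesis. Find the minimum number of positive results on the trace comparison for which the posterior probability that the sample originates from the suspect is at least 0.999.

Prior odds: 0.02 ÷ 0.98 = 1/49.
False-positive rate = 1 − 0.97 = 0.03; likelihood ratio of a positive = 0.96/0.03 = 32.
Target posterior odds = 0.999/0.001 = 999.
Require 32ⁿ ≥ 999 ÷ (1/49) = 48951.
32³ = 32768 falls short of 48951 but 32⁴ = 1048576 reaches it, so n = 4.

4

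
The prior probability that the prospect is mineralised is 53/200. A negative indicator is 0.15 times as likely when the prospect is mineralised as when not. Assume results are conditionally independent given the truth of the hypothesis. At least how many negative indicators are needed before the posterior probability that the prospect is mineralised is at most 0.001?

4

Prior odds: 0.265 ÷ 0.735 = 53/147.
Likelihood ratio per negative indicator = 0.15.
Target posterior odds = 0.001/0.999 = 1/999.
Require 0.15ⁿ ≤ 1/999 ÷ (53/147) = 49/17649.
0.15³ = 0.003375 is still above 49/17649 but 0.15⁴ = 81/160000 is at or below it, so n = 4.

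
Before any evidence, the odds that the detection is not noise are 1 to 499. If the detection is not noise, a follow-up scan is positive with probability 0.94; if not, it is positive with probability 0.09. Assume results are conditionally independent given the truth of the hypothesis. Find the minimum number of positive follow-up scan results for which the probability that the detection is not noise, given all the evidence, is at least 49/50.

Prior odds = 1/499.
Likelihood ratio of a positive = 0.94/0.09 = 94/9.
Target posterior odds = 0.98/0.02 = 49.
Need (1/499) × (94/9)ⁿ ≥ 49, i.e. (94/9)ⁿ ≥ 24451.
(94/9)⁴ = 78074896/6561 falls short of 24451 but (94/9)⁵ ≈124287 reaches it, so n = 5.

5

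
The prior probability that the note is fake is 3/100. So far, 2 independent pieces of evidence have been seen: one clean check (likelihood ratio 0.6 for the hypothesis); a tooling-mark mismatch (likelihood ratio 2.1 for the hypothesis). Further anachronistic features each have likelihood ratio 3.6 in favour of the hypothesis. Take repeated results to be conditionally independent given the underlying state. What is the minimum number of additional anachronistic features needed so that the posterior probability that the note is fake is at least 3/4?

4

Prior odds = 0.03/0.97 = 3/97.
Combined Bayes factor of the evidence already in hand = 0.6 × 2.1 = 1.26.
Odds after that evidence = (3/97) × 1.26 = 189/4850.
Target odds = 0.75/0.25 = 3.
Need 3.6ⁿ ≥ 3 ÷ (189/4850) = 4850/63.
3.6³ = 46.656 falls short of 4850/63 but 3.6⁴ = 167.9616 reaches it, so n = 4.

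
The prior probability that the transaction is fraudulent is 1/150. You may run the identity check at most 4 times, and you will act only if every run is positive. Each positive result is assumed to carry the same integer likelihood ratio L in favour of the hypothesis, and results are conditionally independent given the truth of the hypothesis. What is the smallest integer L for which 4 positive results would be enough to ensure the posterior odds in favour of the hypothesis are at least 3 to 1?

Prior odds = (1/150)/(149/150) = 1/149.
Target odds = 3.
Need L⁴ ≥ 3 ÷ (1/149) = 447.
4⁴ = 256 < 447 ≤ 625 = 5⁴, so L = 5.

5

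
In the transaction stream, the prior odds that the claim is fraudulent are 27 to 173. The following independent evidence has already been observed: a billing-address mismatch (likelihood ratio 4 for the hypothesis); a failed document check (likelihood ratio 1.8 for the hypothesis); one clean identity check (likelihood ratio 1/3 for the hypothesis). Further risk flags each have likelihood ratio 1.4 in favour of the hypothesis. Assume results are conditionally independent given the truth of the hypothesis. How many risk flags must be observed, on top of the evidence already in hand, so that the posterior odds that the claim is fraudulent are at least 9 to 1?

10

Prior odds = 27/173.
Combined Bayes factor of the evidence already in hand = 4 × 1.8 × (1/3) = 2.4.
Odds after that evidence = (27/173) × 2.4 = 324/865.
Target odds = 9.
Need 1.4ⁿ ≥ 9 ÷ (324/865) = 865/36.
1.4⁹ = 40353607/1953125 falls short of 865/36 but 1.4¹⁰ = 282475249/9765625 reaches it, so n = 10.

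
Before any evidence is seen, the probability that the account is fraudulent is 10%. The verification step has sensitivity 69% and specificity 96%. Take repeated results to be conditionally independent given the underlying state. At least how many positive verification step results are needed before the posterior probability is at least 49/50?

3

Prior odds = 0.1/0.9 = 1/9.
False-positive rate = 1 − 0.96 = 0.04; likelihood ratio of a positive = 0.69/0.04 = 17.25.
Target posterior odds = 0.98/0.02 = 49.
Require 17.25ⁿ ≥ 49 ÷ (1/9) = 441.
17.25² = 297.5625 falls short of 441 but 17.25³ = 5132.953125 reaches it, so n = 3.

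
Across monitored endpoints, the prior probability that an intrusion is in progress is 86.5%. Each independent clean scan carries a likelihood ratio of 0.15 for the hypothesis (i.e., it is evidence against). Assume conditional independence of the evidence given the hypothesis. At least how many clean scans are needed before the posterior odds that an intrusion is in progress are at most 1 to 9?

Prior odds = 0.865/0.135 = 173/27.
Likelihood ratio per clean scan = 0.15.
Target odds = 1/9.
Require 0.15ⁿ ≤ 1/9 ÷ (173/27) = 3/173.
0.15² = 0.0225 is still above 3/173 but 0.15³ = 0.003375 is at or below it, so n = 3.

3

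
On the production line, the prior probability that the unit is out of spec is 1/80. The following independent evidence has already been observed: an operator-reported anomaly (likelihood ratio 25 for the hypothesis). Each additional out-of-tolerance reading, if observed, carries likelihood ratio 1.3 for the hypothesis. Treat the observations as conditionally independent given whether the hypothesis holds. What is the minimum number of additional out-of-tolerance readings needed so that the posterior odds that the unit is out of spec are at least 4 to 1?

Prior odds = 0.0125/0.9875 = 1/79.
Bayes factor of the evidence already in hand = 25.
Odds after that evidence = (1/79) × 25 = 25/79.
Target odds = 4.
Need 1.3ⁿ ≥ 4 ÷ (25/79) = 12.64.
1.3⁹ ≈10.6045 falls short of 12.64 but 1.3¹⁰ ≈13.7858 reaches it, so n = 10.

10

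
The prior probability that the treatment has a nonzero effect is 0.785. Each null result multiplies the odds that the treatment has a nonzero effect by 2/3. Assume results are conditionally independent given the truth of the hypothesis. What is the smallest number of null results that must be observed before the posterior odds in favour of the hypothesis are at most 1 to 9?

Prior odds: 0.785 ÷ 0.215 = 157/43.
Likelihood ratio per null result = 2/3.
Target odds = 1/9.
Need (157/43) × (2/3)ⁿ ≤ 1/9, i.e. (2/3)ⁿ ≤ 43/1413.
(2/3)⁸ = 256/6561 is still above 43/1413 but (2/3)⁹ = 512/19683 is at or below it, so n = 9.

9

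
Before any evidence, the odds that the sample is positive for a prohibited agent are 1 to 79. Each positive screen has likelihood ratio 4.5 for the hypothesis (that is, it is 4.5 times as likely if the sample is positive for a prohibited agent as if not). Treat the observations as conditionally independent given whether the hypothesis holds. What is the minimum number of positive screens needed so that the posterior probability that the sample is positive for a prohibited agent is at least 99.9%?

8

Prior odds = 1/79.
Likelihood ratio per positive screen = 4.5.
Target odds: 0.999 ÷ 0.001 = 999.
Need (1/79) × 4.5ⁿ ≥ 999, i.e. 4.5ⁿ ≥ 78921.
4.5⁷ = 4782969/128 falls short of 78921 but 4.5⁸ = 43046721/256 reaches it, so n = 8.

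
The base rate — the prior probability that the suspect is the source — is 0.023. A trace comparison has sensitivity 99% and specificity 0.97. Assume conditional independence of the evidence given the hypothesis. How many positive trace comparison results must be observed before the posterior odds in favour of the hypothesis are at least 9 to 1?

2

Prior odds = 0.023/0.977 = 23/977.
False-positive rate = 1 − 0.97 = 0.03; likelihood ratio of a positive = 0.99/0.03 = 33.
Target odds = 9.
Need (23/977) × 33ⁿ ≥ 9, i.e. 33ⁿ ≥ 8793/23.
33¹ = 33 falls short of 8793/23 but 33² = 1089 reaches it, so n = 2.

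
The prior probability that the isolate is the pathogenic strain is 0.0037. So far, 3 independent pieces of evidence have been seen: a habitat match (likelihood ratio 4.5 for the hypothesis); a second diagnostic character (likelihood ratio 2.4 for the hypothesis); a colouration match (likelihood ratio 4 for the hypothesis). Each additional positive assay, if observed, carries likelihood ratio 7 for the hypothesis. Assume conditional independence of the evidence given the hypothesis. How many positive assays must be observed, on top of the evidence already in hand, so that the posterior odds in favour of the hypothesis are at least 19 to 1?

Prior odds = 0.0037/0.9963 = 37/9963.
Combined Bayes factor of the evidence already in hand = 4.5 × 2.4 × 4 = 43.2.
Odds after that evidence = (37/9963) × 43.2 = 296/1845.
Target odds = 19.
Need 7ⁿ ≥ 19 ÷ (296/1845) = 35055/296.
7² = 49 falls short of 35055/296 but 7³ = 343 reaches it, so n = 3.

3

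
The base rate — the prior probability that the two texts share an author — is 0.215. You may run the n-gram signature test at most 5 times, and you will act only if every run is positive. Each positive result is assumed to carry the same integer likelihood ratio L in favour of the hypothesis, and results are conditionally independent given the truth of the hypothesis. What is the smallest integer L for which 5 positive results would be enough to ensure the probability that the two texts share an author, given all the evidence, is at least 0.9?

3

Prior odds = 0.215/0.785 = 43/157.
Target odds = 0.9/0.1 = 9.
Need L⁵ ≥ 9 ÷ (43/157) = 1413/43.
2⁵ = 32 < 1413/43 ≤ 243 = 3⁵, so L = 3.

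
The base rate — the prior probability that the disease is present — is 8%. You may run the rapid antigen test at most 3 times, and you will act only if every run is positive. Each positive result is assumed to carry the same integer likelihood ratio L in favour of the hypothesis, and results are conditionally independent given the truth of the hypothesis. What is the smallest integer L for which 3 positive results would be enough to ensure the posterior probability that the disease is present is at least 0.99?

Prior odds = 0.08/0.92 = 2/23.
Target odds = 0.99/0.01 = 99.
Need L³ ≥ 99 ÷ (2/23) = 1138.5.
10³ = 1000 < 1138.5 ≤ 1331 = 11³, so L = 11.

11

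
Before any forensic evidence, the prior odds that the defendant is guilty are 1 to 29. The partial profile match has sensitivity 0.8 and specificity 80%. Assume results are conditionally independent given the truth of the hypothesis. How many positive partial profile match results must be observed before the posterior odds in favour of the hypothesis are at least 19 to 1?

5

Prior odds = 1/29.
False-positive rate = 1 − 0.8 = 0.2; likelihood ratio of a positive = 0.8/0.2 = 4.
Target odds = 19.
Require 4ⁿ ≥ 19 ÷ (1/29) = 551.
4⁴ = 256 falls short of 551 but 4⁵ = 1024 reaches it, so n = 5.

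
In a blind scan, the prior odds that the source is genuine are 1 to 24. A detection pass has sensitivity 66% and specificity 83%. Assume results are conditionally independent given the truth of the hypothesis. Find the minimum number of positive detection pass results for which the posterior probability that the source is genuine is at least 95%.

5

Prior odds = 1/24.
False-positive rate = 1 − 0.83 = 0.17; likelihood ratio of a positive = 0.66/0.17 = 66/17.
Target odds: 0.95 ÷ 0.05 = 19.
Need (1/24) × (66/17)ⁿ ≥ 19, i.e. (66/17)ⁿ ≥ 456.
(66/17)⁴ = 18974736/83521 falls short of 456 but (66/17)⁵ ≈882.013 reaches it, so n = 5.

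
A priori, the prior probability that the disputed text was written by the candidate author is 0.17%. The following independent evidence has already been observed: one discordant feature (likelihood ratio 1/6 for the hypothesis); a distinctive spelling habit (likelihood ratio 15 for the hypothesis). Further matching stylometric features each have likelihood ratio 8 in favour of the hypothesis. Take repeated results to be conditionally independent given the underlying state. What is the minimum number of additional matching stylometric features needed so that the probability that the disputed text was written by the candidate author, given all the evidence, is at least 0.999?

Prior odds = 0.0017/0.9983 = 17/9983.
Combined Bayes factor of the evidence already in hand = (1/6) × 15 = 2.5.
Odds after that evidence = (17/9983) × 2.5 = 85/19966.
Target odds = 0.999/0.001 = 999.
Need 8ⁿ ≥ 999 ÷ (85/19966) = 19946034/85.
8⁵ = 32768 falls short of 19946034/85 but 8⁶ = 262144 reaches it, so n = 6.

6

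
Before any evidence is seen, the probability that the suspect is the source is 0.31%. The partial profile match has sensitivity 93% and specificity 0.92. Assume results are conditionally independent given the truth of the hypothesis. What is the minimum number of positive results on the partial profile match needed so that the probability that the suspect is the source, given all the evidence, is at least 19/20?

4

Prior odds = 0.0031/0.9969 = 31/9969.
False-positive rate = 1 − 0.92 = 0.08; likelihood ratio of a positive = 0.93/0.08 = 11.625.
Target posterior odds = 0.95/0.05 = 19.
Need (31/9969) × 11.625ⁿ ≥ 19, i.e. 11.625ⁿ ≥ 189411/31.
11.625³ = 804357/512 falls short of 189411/31 but 11.625⁴ = 74805201/4096 reaches it, so n = 4.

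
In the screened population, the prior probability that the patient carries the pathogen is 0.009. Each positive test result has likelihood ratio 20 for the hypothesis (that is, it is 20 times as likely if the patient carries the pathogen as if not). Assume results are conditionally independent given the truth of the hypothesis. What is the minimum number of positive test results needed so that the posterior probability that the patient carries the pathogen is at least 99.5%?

4

Prior odds = 0.009/0.991 = 9/991.
Likelihood ratio per positive test result = 20.
Target posterior odds = 0.995/0.005 = 199.
Require 20ⁿ ≥ 199 ÷ (9/991) = 197209/9.
20³ = 8000 falls short of 197209/9 but 20⁴ = 160000 reaches it, so n = 4.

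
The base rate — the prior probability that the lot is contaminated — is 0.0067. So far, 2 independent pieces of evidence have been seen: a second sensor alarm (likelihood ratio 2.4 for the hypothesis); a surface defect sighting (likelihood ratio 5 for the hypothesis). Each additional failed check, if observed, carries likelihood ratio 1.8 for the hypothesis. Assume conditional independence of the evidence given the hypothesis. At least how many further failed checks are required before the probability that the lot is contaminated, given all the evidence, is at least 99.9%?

17

Prior odds = 0.0067/0.9933 = 67/9933.
Combined Bayes factor of the evidence already in hand = 2.4 × 5 = 12.
Odds after that evidence = (67/9933) × 12 = 268/3311.
Target odds = 0.999/0.001 = 999.
Need 1.8ⁿ ≥ 999 ÷ (268/3311) = 3307689/268.
1.8¹⁶ ≈12144 falls short of 3307689/268 but 1.8¹⁷ ≈21859.1 reaches it, so n = 17.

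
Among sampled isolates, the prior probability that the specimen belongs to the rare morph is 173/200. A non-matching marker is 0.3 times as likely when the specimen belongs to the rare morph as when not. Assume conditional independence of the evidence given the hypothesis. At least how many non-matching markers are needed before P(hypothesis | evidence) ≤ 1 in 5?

Prior odds: 0.865 ÷ 0.135 = 173/27.
Likelihood ratio per non-matching marker = 0.3.
Target odds: 0.2 ÷ 0.8 = 0.25.
Require 0.3ⁿ ≤ 0.25 ÷ (173/27) = 27/692.
0.3² = 0.09 is still above 27/692 but 0.3³ = 0.027 is at or below it, so n = 3.

3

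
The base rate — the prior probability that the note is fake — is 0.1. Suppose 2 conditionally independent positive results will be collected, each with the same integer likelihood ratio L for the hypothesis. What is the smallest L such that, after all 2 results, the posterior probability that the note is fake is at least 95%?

Prior odds = 0.1/0.9 = 1/9.
Target odds = 0.95/0.05 = 19.
Need L² ≥ 19 ÷ (1/9) = 171.
13² = 169 < 171 ≤ 196 = 14², so L = 14.

14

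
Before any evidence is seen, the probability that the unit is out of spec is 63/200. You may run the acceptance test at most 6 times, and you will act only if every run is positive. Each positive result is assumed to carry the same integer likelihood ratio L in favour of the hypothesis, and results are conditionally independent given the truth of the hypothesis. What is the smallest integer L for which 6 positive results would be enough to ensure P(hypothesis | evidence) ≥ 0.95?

Prior odds = 0.315/0.685 = 63/137.
Target odds = 0.95/0.05 = 19.
Need L⁶ ≥ 19 ÷ (63/137) = 2603/63.
1⁶ = 1 < 2603/63 ≤ 64 = 2⁶, so L = 2.

2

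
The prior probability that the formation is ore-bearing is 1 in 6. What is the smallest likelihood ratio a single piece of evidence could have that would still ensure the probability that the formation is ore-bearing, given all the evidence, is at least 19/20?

Prior odds = (1/6)/(5/6) = 0.2.
Target odds = 0.95/0.05 = 19.
Required Bayes factor = 19 ÷ 0.2 = 95.

95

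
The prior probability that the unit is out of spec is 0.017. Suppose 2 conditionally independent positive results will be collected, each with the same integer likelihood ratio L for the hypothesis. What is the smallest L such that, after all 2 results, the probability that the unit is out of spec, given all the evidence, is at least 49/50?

Prior odds = 0.017/0.983 = 17/983.
Target odds = 0.98/0.02 = 49.
Need L² ≥ 49 ÷ (17/983) = 48167/17.
53² = 2809 < 48167/17 ≤ 2916 = 54², so L = 54.

54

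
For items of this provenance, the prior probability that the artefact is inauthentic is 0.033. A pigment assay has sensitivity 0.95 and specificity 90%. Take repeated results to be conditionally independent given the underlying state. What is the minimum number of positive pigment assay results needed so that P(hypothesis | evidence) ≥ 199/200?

Prior odds: 0.033 ÷ 0.967 = 33/967.
False-positive rate = 1 − 0.9 = 0.1; likelihood ratio of a positive = 0.95/0.1 = 9.5.
Target posterior odds = 0.995/0.005 = 199.
Need (33/967) × 9.5ⁿ ≥ 199, i.e. 9.5ⁿ ≥ 192433/33.
9.5³ = 857.375 falls short of 192433/33 but 9.5⁴ = 8145.0625 reaches it, so n = 4.

4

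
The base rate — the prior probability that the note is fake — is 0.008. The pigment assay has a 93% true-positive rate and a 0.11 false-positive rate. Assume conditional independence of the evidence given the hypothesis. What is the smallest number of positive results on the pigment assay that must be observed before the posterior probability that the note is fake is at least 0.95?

Prior odds: 0.008 ÷ 0.992 = 1/124.
Likelihood ratio of a positive result = 0.93/0.11 = 93/11.
Target odds: 0.95 ÷ 0.05 = 19.
Require (93/11)ⁿ ≥ 19 ÷ (1/124) = 2356.
(93/11)³ = 804357/1331 falls short of 2356 but (93/11)⁴ = 74805201/14641 reaches it, so n = 4.

4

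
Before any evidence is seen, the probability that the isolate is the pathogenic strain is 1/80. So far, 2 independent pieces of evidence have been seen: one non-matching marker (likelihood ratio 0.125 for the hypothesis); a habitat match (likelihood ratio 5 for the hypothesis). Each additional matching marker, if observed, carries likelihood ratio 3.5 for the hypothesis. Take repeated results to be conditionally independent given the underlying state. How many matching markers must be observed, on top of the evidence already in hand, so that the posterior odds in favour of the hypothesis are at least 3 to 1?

Prior odds = 0.0125/0.9875 = 1/79.
Combined Bayes factor of the evidence already in hand = 0.125 × 5 = 0.625.
Odds after that evidence = (1/79) × 0.625 = 5/632.
Target odds = 3.
Need 3.5ⁿ ≥ 3 ÷ (5/632) = 379.2.
3.5⁴ = 150.0625 falls short of 379.2 but 3.5⁵ = 525.21875 reaches it, so n = 5.

5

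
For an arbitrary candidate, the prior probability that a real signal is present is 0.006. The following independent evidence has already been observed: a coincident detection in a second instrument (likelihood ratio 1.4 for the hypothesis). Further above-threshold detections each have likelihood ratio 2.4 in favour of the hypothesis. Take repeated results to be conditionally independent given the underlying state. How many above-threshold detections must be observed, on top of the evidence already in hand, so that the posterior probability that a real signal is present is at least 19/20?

9

Prior odds = 0.006/0.994 = 3/497.
Bayes factor of the evidence already in hand = 1.4.
Odds after that evidence = (3/497) × 1.4 = 3/355.
Target odds = 0.95/0.05 = 19.
Need 2.4ⁿ ≥ 19 ÷ (3/355) = 6745/3.
2.4⁸ = 429981696/390625 falls short of 6745/3 but 2.4⁹ ≈2641.81 reaches it, so n = 9.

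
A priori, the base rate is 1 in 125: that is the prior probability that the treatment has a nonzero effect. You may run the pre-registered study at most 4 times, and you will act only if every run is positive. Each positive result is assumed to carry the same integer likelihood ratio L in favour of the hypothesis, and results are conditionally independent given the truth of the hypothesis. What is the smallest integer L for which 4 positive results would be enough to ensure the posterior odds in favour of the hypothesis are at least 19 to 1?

Prior odds = 0.008/0.992 = 1/124.
Target odds = 19.
Need L⁴ ≥ 19 ÷ (1/124) = 2356.
6⁴ = 1296 < 2356 ≤ 2401 = 7⁴, so L = 7.

7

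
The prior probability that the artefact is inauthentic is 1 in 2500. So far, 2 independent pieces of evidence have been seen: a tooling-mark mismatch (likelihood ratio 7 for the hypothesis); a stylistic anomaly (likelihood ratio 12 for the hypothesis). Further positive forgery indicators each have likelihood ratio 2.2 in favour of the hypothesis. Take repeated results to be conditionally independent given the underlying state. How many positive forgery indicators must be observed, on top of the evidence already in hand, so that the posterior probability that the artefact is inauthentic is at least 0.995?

12

Prior odds = 0.0004/0.9996 = 1/2499.
Combined Bayes factor of the evidence already in hand = 7 × 12 = 84.
Odds after that evidence = (1/2499) × 84 = 4/119.
Target odds = 0.995/0.005 = 199.
Need 2.2ⁿ ≥ 199 ÷ (4/119) = 5920.25.
2.2¹¹ ≈5843.18 falls short of 5920.25 but 2.2¹² ≈12855 reaches it, so n = 12.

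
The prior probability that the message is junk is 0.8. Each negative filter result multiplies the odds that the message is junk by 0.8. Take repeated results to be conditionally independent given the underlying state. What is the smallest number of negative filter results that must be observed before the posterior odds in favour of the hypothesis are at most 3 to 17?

14

Prior odds: 0.8 ÷ 0.2 = 4.
Likelihood ratio per negative filter result = 0.8.
Target odds = 3/17.
Need 4 × 0.8ⁿ ≤ 3/17, i.e. 0.8ⁿ ≤ 3/68.
0.8¹³ ≈0.0549756 is still above 3/68 but 0.8¹⁴ ≈0.0439805 is at or below it, so n = 14.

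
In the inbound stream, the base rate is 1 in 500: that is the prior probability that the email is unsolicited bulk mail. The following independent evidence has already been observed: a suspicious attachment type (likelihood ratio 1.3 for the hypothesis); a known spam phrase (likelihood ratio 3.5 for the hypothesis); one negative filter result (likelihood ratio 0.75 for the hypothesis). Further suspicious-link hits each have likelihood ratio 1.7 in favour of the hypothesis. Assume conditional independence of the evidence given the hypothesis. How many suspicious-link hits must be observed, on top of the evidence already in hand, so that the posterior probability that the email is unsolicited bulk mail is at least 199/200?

20

Prior odds = 0.002/0.998 = 1/499.
Combined Bayes factor of the evidence already in hand = 1.3 × 3.5 × 0.75 = 3.4125.
Odds after that evidence = (1/499) × 3.4125 = 273/39920.
Target odds = 0.995/0.005 = 199.
Need 1.7ⁿ ≥ 199 ÷ (273/39920) = 7944080/273.
1.7¹⁹ ≈23907.2 falls short of 7944080/273 but 1.7²⁰ ≈40642.3 reaches it, so n = 20.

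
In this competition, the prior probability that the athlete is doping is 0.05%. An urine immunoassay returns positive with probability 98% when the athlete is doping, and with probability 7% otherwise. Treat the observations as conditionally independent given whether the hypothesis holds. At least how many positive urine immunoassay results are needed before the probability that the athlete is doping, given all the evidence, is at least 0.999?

6

Prior odds = 0.0005/0.9995 = 1/1999.
Likelihood ratio of a positive result = 0.98/0.07 = 14.
Target odds: 0.999 ÷ 0.001 = 999.
Require 14ⁿ ≥ 999 ÷ (1/1999) = 1997001.
14⁵ = 537824 falls short of 1997001 but 14⁶ = 7529536 reaches it, so n = 6.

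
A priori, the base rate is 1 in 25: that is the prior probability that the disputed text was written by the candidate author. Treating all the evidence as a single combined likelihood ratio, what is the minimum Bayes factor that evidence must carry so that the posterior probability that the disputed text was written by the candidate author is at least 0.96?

576

Prior odds = 0.04/0.96 = 1/24.
Target odds = 0.96/0.04 = 24.
Required Bayes factor = 24 ÷ (1/24) = 576.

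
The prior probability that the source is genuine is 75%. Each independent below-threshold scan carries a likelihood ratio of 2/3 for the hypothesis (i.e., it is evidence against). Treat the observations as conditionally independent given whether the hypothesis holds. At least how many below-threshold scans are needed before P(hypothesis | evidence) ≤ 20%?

7

Prior odds: 0.75 ÷ 0.25 = 3.
Likelihood ratio per below-threshold scan = 2/3.
Target posterior odds = 0.2/0.8 = 0.25.
Require (2/3)ⁿ ≤ 0.25 ÷ 3 = 1/12.
(2/3)⁶ = 64/729 is still above 1/12 but (2/3)⁷ = 128/2187 is at or below it, so n = 7.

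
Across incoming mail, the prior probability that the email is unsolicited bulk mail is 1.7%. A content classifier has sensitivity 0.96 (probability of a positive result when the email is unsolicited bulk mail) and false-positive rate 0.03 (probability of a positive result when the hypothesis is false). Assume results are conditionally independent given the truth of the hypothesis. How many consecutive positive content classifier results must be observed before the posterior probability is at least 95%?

Prior odds = 0.017/0.983 = 17/983.
Likelihood ratio of a positive result = 0.96/0.03 = 32.
Target posterior odds = 0.95/0.05 = 19.
Need (17/983) × 32ⁿ ≥ 19, i.e. 32ⁿ ≥ 18677/17.
32² = 1024 falls short of 18677/17 but 32³ = 32768 reaches it, so n = 3.

3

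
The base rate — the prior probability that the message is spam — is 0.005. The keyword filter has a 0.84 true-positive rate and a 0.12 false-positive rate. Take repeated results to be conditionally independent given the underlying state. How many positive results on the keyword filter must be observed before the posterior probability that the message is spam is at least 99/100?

6

Prior odds = 0.005/0.995 = 1/199.
Likelihood ratio of a positive result = 0.84/0.12 = 7.
Target posterior odds = 0.99/0.01 = 99.
Require 7ⁿ ≥ 99 ÷ (1/199) = 19701.
7⁵ = 16807 falls short of 19701 but 7⁶ = 117649 reaches it, so n = 6.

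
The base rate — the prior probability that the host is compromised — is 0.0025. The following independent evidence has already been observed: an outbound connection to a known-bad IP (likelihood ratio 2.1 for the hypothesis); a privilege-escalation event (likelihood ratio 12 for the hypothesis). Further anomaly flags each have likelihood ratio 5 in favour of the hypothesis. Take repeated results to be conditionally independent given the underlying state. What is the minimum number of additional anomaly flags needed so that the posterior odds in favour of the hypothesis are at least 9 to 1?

4

Prior odds = 0.0025/0.9975 = 1/399.
Combined Bayes factor of the evidence already in hand = 2.1 × 12 = 25.2.
Odds after that evidence = (1/399) × 25.2 = 6/95.
Target odds = 9.
Need 5ⁿ ≥ 9 ÷ (6/95) = 142.5.
5³ = 125 falls short of 142.5 but 5⁴ = 625 reaches it, so n = 4.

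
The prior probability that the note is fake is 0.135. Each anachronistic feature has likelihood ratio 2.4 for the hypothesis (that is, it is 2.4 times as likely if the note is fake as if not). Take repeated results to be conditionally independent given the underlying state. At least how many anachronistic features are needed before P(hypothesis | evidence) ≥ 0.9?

Prior odds = 0.135/0.865 = 27/173.
Likelihood ratio per anachronistic feature = 2.4.
Target odds: 0.9 ÷ 0.1 = 9.
Need (27/173) × 2.4ⁿ ≥ 9, i.e. 2.4ⁿ ≥ 173/3.
2.4⁴ = 33.1776 falls short of 173/3 but 2.4⁵ = 79.62624 reaches it, so n = 5.

5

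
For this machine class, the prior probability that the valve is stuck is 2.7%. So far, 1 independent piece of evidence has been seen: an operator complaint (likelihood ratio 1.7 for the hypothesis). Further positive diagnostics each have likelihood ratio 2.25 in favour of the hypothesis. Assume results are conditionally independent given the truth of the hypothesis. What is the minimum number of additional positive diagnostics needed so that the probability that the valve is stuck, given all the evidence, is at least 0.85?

6

Prior odds = 0.027/0.973 = 27/973.
Bayes factor of the evidence already in hand = 1.7.
Odds after that evidence = (27/973) × 1.7 = 459/9730.
Target odds = 0.85/0.15 = 17/3.
Need 2.25ⁿ ≥ 17/3 ÷ (459/9730) = 9730/81.
2.25⁵ = 59049/1024 falls short of 9730/81 but 2.25⁶ = 531441/4096 reaches it, so n = 6.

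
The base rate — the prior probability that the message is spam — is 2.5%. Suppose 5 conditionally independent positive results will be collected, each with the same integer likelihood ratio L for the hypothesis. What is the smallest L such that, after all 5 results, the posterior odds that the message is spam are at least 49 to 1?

5

Prior odds = 0.025/0.975 = 1/39.
Target odds = 49.
Need L⁵ ≥ 49 ÷ (1/39) = 1911.
4⁵ = 1024 < 1911 ≤ 3125 = 5⁵, so L = 5.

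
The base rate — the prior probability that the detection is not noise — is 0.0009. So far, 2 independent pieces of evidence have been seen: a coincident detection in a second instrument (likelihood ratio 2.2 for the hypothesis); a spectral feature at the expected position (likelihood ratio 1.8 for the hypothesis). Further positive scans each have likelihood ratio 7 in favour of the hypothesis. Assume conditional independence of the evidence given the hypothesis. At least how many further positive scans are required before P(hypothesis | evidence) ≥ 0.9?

5

Prior odds = 0.0009/0.9991 = 9/9991.
Combined Bayes factor of the evidence already in hand = 2.2 × 1.8 = 3.96.
Odds after that evidence = (9/9991) × 3.96 = 891/249775.
Target odds = 0.9/0.1 = 9.
Need 7ⁿ ≥ 9 ÷ (891/249775) = 249775/99.
7⁴ = 2401 falls short of 249775/99 but 7⁵ = 16807 reaches it, so n = 5.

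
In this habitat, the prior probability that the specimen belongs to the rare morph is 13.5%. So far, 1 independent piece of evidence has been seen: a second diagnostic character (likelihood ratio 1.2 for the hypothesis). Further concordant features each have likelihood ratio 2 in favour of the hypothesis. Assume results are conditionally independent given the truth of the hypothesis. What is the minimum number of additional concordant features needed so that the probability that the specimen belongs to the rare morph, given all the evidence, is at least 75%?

Prior odds = 0.135/0.865 = 27/173.
Bayes factor of the evidence already in hand = 1.2.
Odds after that evidence = (27/173) × 1.2 = 162/865.
Target odds = 0.75/0.25 = 3.
Need 2ⁿ ≥ 3 ÷ (162/865) = 865/54.
2⁴ = 16 falls short of 865/54 but 2⁵ = 32 reaches it, so n = 5.

5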